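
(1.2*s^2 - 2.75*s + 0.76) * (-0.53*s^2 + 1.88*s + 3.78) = -0.636*s^4 + 3.7135*s^3 - 1.0368*s^2 - 8.9662*s + 2.8728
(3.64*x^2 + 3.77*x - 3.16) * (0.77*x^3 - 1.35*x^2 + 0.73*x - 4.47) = 2.8028*x^5 - 2.0111*x^4 - 4.8655*x^3 - 9.2527*x^2 - 19.1587*x + 14.1252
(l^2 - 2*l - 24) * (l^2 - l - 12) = l^4 - 3*l^3 - 34*l^2 + 48*l + 288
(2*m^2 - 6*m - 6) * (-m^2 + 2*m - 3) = -2*m^4 + 10*m^3 - 12*m^2 + 6*m + 18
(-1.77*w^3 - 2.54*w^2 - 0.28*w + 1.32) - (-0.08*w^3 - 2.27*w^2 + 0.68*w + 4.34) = -1.69*w^3 - 0.27*w^2 - 0.96*w - 3.02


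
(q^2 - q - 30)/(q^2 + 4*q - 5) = (q - 6)/(q - 1)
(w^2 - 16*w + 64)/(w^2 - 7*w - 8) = (w - 8)/(w + 1)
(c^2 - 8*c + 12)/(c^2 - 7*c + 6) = (c - 2)/(c - 1)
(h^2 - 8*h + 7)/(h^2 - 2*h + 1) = (h - 7)/(h - 1)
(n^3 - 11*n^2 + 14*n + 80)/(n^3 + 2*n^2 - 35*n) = (n^2 - 6*n - 16)/(n*(n + 7))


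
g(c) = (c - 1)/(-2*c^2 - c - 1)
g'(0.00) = -2.00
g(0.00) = 1.00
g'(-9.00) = 0.01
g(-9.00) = 0.06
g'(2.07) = -0.01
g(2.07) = -0.09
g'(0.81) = -0.40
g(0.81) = 0.06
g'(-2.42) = 0.18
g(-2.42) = 0.33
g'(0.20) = -1.66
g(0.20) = 0.62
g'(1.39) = -0.09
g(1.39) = -0.06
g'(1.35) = -0.10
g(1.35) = -0.06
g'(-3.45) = 0.08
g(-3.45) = 0.21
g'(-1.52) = 0.52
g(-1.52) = 0.61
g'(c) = (c - 1)*(4*c + 1)/(-2*c^2 - c - 1)^2 + 1/(-2*c^2 - c - 1)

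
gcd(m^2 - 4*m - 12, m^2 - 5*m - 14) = m + 2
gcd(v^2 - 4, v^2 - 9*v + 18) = 1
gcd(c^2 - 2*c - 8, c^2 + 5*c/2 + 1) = c + 2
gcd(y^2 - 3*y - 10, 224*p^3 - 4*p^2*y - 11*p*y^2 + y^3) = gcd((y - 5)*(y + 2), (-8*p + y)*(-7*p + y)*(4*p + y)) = 1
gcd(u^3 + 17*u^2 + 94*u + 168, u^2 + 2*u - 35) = u + 7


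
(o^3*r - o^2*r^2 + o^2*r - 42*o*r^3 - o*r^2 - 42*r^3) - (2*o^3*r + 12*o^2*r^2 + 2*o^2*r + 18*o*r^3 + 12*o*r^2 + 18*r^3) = -o^3*r - 13*o^2*r^2 - o^2*r - 60*o*r^3 - 13*o*r^2 - 60*r^3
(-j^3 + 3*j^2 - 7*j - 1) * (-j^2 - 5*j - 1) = j^5 + 2*j^4 - 7*j^3 + 33*j^2 + 12*j + 1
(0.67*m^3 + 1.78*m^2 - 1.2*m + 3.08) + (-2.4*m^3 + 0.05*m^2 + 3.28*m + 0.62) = -1.73*m^3 + 1.83*m^2 + 2.08*m + 3.7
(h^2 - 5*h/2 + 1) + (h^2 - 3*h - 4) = 2*h^2 - 11*h/2 - 3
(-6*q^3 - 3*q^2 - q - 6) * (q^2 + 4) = -6*q^5 - 3*q^4 - 25*q^3 - 18*q^2 - 4*q - 24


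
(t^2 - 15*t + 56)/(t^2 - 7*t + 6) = (t^2 - 15*t + 56)/(t^2 - 7*t + 6)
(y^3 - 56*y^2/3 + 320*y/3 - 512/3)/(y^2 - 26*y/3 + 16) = (y^2 - 16*y + 64)/(y - 6)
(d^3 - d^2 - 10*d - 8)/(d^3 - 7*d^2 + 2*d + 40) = (d + 1)/(d - 5)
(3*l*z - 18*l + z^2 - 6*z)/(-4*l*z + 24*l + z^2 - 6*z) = (3*l + z)/(-4*l + z)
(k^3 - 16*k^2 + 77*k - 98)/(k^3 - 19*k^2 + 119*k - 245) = (k - 2)/(k - 5)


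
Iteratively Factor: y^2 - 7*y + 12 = (y - 4)*(y - 3)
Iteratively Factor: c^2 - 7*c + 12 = (c - 4)*(c - 3)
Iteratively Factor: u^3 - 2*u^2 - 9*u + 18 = (u - 2)*(u^2 - 9) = (u - 3)*(u - 2)*(u + 3)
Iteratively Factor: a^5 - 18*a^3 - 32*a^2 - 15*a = (a - 5)*(a^4 + 5*a^3 + 7*a^2 + 3*a) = (a - 5)*(a + 1)*(a^3 + 4*a^2 + 3*a) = (a - 5)*(a + 1)^2*(a^2 + 3*a) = a*(a - 5)*(a + 1)^2*(a + 3)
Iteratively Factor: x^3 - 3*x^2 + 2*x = (x - 1)*(x^2 - 2*x) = x*(x - 1)*(x - 2)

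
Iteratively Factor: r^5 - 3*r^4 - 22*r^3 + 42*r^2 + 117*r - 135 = (r + 3)*(r^4 - 6*r^3 - 4*r^2 + 54*r - 45) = (r - 3)*(r + 3)*(r^3 - 3*r^2 - 13*r + 15) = (r - 5)*(r - 3)*(r + 3)*(r^2 + 2*r - 3) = (r - 5)*(r - 3)*(r - 1)*(r + 3)*(r + 3)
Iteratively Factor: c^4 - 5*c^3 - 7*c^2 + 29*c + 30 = (c - 3)*(c^3 - 2*c^2 - 13*c - 10) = (c - 3)*(c + 2)*(c^2 - 4*c - 5) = (c - 3)*(c + 1)*(c + 2)*(c - 5)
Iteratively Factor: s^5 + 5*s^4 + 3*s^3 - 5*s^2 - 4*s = (s - 1)*(s^4 + 6*s^3 + 9*s^2 + 4*s) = (s - 1)*(s + 1)*(s^3 + 5*s^2 + 4*s) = s*(s - 1)*(s + 1)*(s^2 + 5*s + 4) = s*(s - 1)*(s + 1)^2*(s + 4)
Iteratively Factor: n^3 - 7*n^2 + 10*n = (n)*(n^2 - 7*n + 10) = n*(n - 2)*(n - 5)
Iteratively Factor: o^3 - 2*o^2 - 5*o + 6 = (o - 1)*(o^2 - o - 6) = (o - 1)*(o + 2)*(o - 3)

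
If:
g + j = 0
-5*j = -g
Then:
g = 0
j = 0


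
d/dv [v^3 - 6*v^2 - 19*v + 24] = 3*v^2 - 12*v - 19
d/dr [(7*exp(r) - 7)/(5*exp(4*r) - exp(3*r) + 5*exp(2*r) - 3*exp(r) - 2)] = 7*((1 - exp(r))*(20*exp(3*r) - 3*exp(2*r) + 10*exp(r) - 3) + 5*exp(4*r) - exp(3*r) + 5*exp(2*r) - 3*exp(r) - 2)*exp(r)/(-5*exp(4*r) + exp(3*r) - 5*exp(2*r) + 3*exp(r) + 2)^2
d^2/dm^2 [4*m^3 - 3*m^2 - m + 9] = 24*m - 6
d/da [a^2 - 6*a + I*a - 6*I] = 2*a - 6 + I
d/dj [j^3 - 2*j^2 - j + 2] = 3*j^2 - 4*j - 1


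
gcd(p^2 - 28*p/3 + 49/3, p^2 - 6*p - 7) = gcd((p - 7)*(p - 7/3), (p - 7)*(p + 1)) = p - 7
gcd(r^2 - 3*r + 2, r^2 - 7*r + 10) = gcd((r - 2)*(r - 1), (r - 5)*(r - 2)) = r - 2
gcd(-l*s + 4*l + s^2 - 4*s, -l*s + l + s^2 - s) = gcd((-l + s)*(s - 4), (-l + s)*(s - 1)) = -l + s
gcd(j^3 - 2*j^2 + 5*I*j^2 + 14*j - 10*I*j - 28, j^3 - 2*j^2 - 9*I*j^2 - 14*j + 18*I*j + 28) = j^2 + j*(-2 - 2*I) + 4*I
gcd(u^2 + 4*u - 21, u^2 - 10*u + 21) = u - 3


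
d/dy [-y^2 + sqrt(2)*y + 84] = -2*y + sqrt(2)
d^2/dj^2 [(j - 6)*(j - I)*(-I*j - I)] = 2*I*(-3*j + 5 + I)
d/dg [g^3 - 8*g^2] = g*(3*g - 16)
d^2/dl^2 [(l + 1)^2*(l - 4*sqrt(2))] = 6*l - 8*sqrt(2) + 4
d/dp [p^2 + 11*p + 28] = 2*p + 11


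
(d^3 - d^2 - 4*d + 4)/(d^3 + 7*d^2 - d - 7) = (d^2 - 4)/(d^2 + 8*d + 7)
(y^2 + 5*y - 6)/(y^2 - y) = (y + 6)/y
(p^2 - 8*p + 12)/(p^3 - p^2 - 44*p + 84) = 1/(p + 7)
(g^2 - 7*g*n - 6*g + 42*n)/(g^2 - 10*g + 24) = (g - 7*n)/(g - 4)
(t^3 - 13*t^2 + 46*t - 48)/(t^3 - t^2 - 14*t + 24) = (t - 8)/(t + 4)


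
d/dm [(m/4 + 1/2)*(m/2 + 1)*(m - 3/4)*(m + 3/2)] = m^3/2 + 57*m^2/32 + 47*m/32 - 3/16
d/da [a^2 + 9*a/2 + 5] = 2*a + 9/2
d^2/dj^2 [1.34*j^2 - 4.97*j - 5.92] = 2.68000000000000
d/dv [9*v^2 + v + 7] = 18*v + 1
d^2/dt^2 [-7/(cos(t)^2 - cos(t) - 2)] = 7*(-4*sin(t)^4 + 11*sin(t)^2 - 7*cos(t)/4 + 3*cos(3*t)/4 - 1)/(sin(t)^2 + cos(t) + 1)^3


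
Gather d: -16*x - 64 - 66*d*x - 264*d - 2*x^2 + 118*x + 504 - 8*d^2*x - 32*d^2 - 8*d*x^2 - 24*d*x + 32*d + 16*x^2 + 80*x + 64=d^2*(-8*x - 32) + d*(-8*x^2 - 90*x - 232) + 14*x^2 + 182*x + 504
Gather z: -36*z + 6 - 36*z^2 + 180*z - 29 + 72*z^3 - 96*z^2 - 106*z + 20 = 72*z^3 - 132*z^2 + 38*z - 3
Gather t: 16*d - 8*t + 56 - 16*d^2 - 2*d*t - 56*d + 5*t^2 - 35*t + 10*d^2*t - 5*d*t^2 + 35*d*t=-16*d^2 - 40*d + t^2*(5 - 5*d) + t*(10*d^2 + 33*d - 43) + 56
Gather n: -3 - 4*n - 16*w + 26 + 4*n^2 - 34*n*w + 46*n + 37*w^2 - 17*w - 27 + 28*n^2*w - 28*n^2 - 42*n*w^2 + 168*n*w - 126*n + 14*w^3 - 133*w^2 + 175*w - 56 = n^2*(28*w - 24) + n*(-42*w^2 + 134*w - 84) + 14*w^3 - 96*w^2 + 142*w - 60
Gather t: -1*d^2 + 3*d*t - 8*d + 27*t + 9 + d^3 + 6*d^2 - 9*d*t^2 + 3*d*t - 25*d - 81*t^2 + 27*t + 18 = d^3 + 5*d^2 - 33*d + t^2*(-9*d - 81) + t*(6*d + 54) + 27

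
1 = 1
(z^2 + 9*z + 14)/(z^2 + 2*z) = (z + 7)/z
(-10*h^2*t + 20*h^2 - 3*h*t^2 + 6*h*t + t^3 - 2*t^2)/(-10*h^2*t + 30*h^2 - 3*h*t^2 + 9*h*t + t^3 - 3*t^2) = (t - 2)/(t - 3)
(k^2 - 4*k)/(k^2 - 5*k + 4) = k/(k - 1)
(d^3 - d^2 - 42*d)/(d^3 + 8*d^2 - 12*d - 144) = d*(d - 7)/(d^2 + 2*d - 24)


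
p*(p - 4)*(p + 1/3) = p^3 - 11*p^2/3 - 4*p/3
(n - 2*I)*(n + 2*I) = n^2 + 4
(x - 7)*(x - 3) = x^2 - 10*x + 21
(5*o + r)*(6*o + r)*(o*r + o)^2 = 30*o^4*r^2 + 60*o^4*r + 30*o^4 + 11*o^3*r^3 + 22*o^3*r^2 + 11*o^3*r + o^2*r^4 + 2*o^2*r^3 + o^2*r^2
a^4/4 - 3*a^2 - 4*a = a*(a/4 + 1/2)*(a - 4)*(a + 2)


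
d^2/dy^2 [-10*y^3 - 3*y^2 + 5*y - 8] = -60*y - 6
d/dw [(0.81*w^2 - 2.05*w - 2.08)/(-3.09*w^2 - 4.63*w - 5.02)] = (-10.0848*w^2 - 20.9868*w + 0.660599999999999)/(9.5481*w^4 + 28.6134*w^3 + 52.4605*w^2 + 46.4852*w + 25.2004)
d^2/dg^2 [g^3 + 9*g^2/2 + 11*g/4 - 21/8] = 6*g + 9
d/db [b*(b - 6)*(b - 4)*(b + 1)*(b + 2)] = 5*b^4 - 28*b^3 - 12*b^2 + 104*b + 48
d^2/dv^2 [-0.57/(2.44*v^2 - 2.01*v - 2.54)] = (-6.787104*v^2 + 5.591016*v + 0.57*(4.88*v - 2.01)*(9.76*v - 4.02) + 7.065264)/(-2.44*v^2 + 2.01*v + 2.54)^3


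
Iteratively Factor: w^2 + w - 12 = (w + 4)*(w - 3)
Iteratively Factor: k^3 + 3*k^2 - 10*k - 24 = (k + 4)*(k^2 - k - 6) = (k + 2)*(k + 4)*(k - 3)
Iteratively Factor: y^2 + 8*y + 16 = (y + 4)*(y + 4)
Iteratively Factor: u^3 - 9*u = (u)*(u^2 - 9) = u*(u + 3)*(u - 3)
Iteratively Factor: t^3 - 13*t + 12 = (t - 3)*(t^2 + 3*t - 4) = (t - 3)*(t - 1)*(t + 4)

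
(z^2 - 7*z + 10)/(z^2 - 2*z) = (z - 5)/z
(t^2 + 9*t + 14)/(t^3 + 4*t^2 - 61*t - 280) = (t + 2)/(t^2 - 3*t - 40)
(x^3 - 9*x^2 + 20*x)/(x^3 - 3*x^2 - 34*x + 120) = x/(x + 6)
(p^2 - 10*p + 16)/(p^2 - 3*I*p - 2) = (-p^2 + 10*p - 16)/(-p^2 + 3*I*p + 2)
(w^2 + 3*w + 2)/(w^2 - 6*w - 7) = (w + 2)/(w - 7)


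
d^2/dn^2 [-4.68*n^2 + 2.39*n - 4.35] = -9.36000000000000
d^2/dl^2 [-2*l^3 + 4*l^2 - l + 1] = 8 - 12*l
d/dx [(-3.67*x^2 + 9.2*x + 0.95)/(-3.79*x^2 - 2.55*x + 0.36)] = (44.2265*x^2 + 4.5586*x + 5.7345)/(14.3641*x^4 + 19.329*x^3 + 3.7737*x^2 - 1.836*x + 0.1296)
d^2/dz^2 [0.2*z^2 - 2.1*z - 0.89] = 0.400000000000000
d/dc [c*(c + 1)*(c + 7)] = 3*c^2 + 16*c + 7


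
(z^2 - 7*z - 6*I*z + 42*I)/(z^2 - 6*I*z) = (z - 7)/z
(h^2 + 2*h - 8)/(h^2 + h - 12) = (h - 2)/(h - 3)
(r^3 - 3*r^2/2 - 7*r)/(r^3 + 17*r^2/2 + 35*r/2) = (2*r^2 - 3*r - 14)/(2*r^2 + 17*r + 35)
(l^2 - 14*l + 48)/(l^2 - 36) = (l - 8)/(l + 6)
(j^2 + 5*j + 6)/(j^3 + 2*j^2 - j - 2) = (j + 3)/(j^2 - 1)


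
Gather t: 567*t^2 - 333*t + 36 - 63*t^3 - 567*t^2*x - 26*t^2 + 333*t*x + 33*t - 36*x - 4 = -63*t^3 + t^2*(541 - 567*x) + t*(333*x - 300) - 36*x + 32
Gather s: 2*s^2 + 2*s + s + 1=2*s^2 + 3*s + 1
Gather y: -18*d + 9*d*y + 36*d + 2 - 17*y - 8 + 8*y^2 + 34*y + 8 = 18*d + 8*y^2 + y*(9*d + 17) + 2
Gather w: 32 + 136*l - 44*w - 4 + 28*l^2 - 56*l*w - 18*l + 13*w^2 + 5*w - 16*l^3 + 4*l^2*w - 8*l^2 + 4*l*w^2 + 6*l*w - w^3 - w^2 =-16*l^3 + 20*l^2 + 118*l - w^3 + w^2*(4*l + 12) + w*(4*l^2 - 50*l - 39) + 28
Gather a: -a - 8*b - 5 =-a - 8*b - 5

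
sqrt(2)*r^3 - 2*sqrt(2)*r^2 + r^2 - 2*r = r*(r - 2)*(sqrt(2)*r + 1)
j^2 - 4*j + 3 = (j - 3)*(j - 1)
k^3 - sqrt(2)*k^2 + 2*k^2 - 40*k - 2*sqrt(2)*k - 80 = (k + 2)*(k - 5*sqrt(2))*(k + 4*sqrt(2))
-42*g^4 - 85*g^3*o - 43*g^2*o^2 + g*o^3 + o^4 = (-7*g + o)*(g + o)^2*(6*g + o)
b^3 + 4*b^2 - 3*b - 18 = (b - 2)*(b + 3)^2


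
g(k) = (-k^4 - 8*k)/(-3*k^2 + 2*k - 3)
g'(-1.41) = -0.82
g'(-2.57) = -1.63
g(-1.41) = -0.62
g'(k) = (6*k - 2)*(-k^4 - 8*k)/(-3*k^2 + 2*k - 3)^2 + (-4*k^3 - 8)/(-3*k^2 + 2*k - 3)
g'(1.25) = 0.51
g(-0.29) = -0.60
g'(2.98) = 1.90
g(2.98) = 4.34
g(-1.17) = -0.79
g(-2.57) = 0.83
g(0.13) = 0.37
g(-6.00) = 10.15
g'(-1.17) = -0.59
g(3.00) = 4.38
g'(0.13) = 3.03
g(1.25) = 2.40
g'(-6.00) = -3.82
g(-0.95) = -0.89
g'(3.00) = 1.92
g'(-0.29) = 1.47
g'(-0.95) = -0.30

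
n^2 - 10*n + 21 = (n - 7)*(n - 3)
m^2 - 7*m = m*(m - 7)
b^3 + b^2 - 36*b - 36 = (b - 6)*(b + 1)*(b + 6)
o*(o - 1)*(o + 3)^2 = o^4 + 5*o^3 + 3*o^2 - 9*o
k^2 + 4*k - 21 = (k - 3)*(k + 7)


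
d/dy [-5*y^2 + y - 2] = 1 - 10*y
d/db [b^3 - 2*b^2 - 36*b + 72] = 3*b^2 - 4*b - 36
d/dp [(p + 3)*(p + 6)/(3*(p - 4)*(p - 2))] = 5*(-3*p^2 - 4*p + 36)/(3*(p^4 - 12*p^3 + 52*p^2 - 96*p + 64))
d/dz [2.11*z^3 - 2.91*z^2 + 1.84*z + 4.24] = 6.33*z^2 - 5.82*z + 1.84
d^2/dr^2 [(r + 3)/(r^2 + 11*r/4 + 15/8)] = 32*(2*(r + 3)*(8*r + 11)^2 - (12*r + 23)*(8*r^2 + 22*r + 15))/(8*r^2 + 22*r + 15)^3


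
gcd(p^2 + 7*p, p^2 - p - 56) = p + 7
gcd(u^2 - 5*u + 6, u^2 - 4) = u - 2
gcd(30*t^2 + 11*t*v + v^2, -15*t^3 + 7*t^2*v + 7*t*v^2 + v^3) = 5*t + v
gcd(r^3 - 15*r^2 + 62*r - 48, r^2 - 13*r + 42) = r - 6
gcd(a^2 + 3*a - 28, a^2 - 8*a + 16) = a - 4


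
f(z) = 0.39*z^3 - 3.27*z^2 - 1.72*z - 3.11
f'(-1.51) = 10.82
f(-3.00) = -37.91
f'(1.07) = -7.38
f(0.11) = -3.34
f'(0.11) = -2.43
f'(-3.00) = 28.43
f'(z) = 1.17*z^2 - 6.54*z - 1.72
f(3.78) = -35.27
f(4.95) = -44.45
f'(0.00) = -1.72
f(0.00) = -3.11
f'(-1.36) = 9.34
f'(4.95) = -5.43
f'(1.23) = -7.99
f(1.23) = -9.45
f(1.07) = -8.22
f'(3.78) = -9.72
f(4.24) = -39.46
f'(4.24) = -8.42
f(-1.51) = -9.31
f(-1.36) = -7.80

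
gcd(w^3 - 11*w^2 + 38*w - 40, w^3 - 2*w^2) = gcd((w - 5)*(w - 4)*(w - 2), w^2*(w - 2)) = w - 2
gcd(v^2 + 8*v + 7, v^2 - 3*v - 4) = v + 1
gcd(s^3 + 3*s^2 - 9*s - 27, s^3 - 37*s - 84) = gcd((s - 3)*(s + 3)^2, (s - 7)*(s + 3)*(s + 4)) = s + 3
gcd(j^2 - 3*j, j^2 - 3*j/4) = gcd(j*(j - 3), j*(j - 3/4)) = j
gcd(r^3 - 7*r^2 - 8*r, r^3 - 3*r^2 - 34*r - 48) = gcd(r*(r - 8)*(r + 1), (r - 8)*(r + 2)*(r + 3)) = r - 8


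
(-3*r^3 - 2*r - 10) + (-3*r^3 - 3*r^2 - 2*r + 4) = -6*r^3 - 3*r^2 - 4*r - 6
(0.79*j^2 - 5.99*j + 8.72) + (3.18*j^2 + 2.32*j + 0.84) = 3.97*j^2 - 3.67*j + 9.56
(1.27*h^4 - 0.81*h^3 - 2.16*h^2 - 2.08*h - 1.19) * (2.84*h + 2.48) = 3.6068*h^5 + 0.8492*h^4 - 8.1432*h^3 - 11.264*h^2 - 8.538*h - 2.9512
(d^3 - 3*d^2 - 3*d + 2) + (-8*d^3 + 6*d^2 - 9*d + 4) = -7*d^3 + 3*d^2 - 12*d + 6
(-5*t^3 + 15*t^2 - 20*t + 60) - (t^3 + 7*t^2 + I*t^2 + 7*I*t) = -6*t^3 + 8*t^2 - I*t^2 - 20*t - 7*I*t + 60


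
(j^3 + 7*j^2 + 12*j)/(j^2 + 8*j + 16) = j*(j + 3)/(j + 4)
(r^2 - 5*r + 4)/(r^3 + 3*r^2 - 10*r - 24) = (r^2 - 5*r + 4)/(r^3 + 3*r^2 - 10*r - 24)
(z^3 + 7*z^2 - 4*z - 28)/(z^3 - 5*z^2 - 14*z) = (z^2 + 5*z - 14)/(z*(z - 7))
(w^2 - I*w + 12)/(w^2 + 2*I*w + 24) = (w + 3*I)/(w + 6*I)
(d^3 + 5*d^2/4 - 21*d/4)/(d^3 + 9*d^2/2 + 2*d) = (4*d^2 + 5*d - 21)/(2*(2*d^2 + 9*d + 4))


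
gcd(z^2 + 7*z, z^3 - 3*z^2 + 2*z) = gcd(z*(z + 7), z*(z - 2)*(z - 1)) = z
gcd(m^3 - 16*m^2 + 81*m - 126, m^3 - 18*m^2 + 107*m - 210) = m^2 - 13*m + 42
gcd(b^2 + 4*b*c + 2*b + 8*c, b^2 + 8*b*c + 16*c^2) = b + 4*c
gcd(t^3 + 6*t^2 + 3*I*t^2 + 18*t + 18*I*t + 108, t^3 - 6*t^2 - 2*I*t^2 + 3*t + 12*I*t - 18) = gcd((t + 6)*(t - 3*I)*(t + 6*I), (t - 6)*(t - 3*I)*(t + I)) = t - 3*I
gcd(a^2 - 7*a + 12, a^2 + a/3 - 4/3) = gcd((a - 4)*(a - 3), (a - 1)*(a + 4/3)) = 1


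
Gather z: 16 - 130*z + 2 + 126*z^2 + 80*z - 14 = 126*z^2 - 50*z + 4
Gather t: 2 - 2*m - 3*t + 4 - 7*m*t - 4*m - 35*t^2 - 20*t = -6*m - 35*t^2 + t*(-7*m - 23) + 6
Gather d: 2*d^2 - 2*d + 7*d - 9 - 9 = 2*d^2 + 5*d - 18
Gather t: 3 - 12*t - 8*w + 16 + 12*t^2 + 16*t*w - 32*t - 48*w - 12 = 12*t^2 + t*(16*w - 44) - 56*w + 7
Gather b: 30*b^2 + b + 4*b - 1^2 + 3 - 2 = 30*b^2 + 5*b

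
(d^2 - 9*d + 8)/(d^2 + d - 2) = (d - 8)/(d + 2)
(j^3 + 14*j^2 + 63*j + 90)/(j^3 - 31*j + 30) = (j^2 + 8*j + 15)/(j^2 - 6*j + 5)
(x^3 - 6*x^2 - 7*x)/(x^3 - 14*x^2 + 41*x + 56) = x/(x - 8)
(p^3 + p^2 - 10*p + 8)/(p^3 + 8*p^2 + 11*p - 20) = (p - 2)/(p + 5)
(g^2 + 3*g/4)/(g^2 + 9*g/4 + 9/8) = 2*g/(2*g + 3)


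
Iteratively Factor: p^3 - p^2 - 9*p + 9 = (p - 3)*(p^2 + 2*p - 3) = (p - 3)*(p + 3)*(p - 1)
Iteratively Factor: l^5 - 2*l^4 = (l)*(l^4 - 2*l^3) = l*(l - 2)*(l^3) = l^2*(l - 2)*(l^2) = l^3*(l - 2)*(l)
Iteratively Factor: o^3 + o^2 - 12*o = (o - 3)*(o^2 + 4*o) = o*(o - 3)*(o + 4)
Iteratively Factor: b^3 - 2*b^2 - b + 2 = (b - 2)*(b^2 - 1) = (b - 2)*(b - 1)*(b + 1)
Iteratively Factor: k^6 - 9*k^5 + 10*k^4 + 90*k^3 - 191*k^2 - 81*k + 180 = (k - 5)*(k^5 - 4*k^4 - 10*k^3 + 40*k^2 + 9*k - 36) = (k - 5)*(k - 3)*(k^4 - k^3 - 13*k^2 + k + 12) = (k - 5)*(k - 4)*(k - 3)*(k^3 + 3*k^2 - k - 3) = (k - 5)*(k - 4)*(k - 3)*(k + 1)*(k^2 + 2*k - 3) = (k - 5)*(k - 4)*(k - 3)*(k + 1)*(k + 3)*(k - 1)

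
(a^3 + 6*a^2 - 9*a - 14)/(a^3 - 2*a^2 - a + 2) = (a + 7)/(a - 1)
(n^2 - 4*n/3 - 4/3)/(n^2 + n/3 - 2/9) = 3*(n - 2)/(3*n - 1)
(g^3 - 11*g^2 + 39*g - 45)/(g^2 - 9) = (g^2 - 8*g + 15)/(g + 3)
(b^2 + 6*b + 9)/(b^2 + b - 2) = (b^2 + 6*b + 9)/(b^2 + b - 2)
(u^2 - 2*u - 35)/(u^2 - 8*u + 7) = (u + 5)/(u - 1)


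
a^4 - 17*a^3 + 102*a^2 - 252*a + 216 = (a - 6)^2*(a - 3)*(a - 2)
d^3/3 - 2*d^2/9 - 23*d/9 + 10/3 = (d/3 + 1)*(d - 2)*(d - 5/3)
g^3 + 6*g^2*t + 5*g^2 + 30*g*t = g*(g + 5)*(g + 6*t)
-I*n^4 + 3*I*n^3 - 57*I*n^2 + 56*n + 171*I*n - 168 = (n - 3)*(n - 8*I)*(n + 7*I)*(-I*n + 1)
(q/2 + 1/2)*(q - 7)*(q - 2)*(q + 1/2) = q^4/2 - 15*q^3/4 + q^2/2 + 33*q/4 + 7/2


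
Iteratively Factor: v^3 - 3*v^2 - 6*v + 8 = (v - 4)*(v^2 + v - 2) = (v - 4)*(v - 1)*(v + 2)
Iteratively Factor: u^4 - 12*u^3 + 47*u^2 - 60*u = (u)*(u^3 - 12*u^2 + 47*u - 60) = u*(u - 4)*(u^2 - 8*u + 15) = u*(u - 5)*(u - 4)*(u - 3)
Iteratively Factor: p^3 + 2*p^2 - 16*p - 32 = (p + 2)*(p^2 - 16) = (p + 2)*(p + 4)*(p - 4)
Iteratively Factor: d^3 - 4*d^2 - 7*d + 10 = (d - 5)*(d^2 + d - 2) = (d - 5)*(d - 1)*(d + 2)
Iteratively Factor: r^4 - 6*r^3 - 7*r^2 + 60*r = (r + 3)*(r^3 - 9*r^2 + 20*r) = (r - 4)*(r + 3)*(r^2 - 5*r) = r*(r - 4)*(r + 3)*(r - 5)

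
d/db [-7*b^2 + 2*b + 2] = 2 - 14*b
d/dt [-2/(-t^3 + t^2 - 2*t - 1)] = 2*(-3*t^2 + 2*t - 2)/(t^3 - t^2 + 2*t + 1)^2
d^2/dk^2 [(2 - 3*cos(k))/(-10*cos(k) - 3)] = 29*(-3*cos(k) + 5*cos(2*k) - 15)/(10*cos(k) + 3)^3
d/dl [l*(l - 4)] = 2*l - 4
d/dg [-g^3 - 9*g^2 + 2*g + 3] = -3*g^2 - 18*g + 2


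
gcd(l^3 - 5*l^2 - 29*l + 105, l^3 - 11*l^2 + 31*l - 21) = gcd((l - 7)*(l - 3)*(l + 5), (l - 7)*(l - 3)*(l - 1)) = l^2 - 10*l + 21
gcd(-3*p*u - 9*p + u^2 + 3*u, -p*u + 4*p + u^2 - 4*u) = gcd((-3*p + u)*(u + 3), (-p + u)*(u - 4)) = 1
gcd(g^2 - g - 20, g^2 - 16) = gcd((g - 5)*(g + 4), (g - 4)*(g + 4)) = g + 4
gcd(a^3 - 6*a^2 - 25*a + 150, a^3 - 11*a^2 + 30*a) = a^2 - 11*a + 30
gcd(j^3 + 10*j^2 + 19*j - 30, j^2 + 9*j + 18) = j + 6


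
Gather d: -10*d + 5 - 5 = -10*d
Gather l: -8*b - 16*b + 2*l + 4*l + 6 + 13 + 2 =-24*b + 6*l + 21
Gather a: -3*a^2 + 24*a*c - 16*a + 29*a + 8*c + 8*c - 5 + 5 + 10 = -3*a^2 + a*(24*c + 13) + 16*c + 10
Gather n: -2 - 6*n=-6*n - 2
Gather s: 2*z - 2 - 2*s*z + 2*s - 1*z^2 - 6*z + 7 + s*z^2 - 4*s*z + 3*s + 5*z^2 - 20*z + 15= s*(z^2 - 6*z + 5) + 4*z^2 - 24*z + 20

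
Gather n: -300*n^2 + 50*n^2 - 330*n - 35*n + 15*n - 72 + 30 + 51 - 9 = -250*n^2 - 350*n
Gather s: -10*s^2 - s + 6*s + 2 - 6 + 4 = -10*s^2 + 5*s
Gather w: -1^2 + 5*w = 5*w - 1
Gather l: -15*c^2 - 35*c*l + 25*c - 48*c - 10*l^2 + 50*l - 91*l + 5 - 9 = -15*c^2 - 23*c - 10*l^2 + l*(-35*c - 41) - 4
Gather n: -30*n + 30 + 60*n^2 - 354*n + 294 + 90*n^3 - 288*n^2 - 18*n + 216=90*n^3 - 228*n^2 - 402*n + 540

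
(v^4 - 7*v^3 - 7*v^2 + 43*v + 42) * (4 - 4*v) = -4*v^5 + 32*v^4 - 200*v^2 + 4*v + 168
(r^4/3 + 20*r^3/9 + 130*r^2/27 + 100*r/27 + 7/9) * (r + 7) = r^5/3 + 41*r^4/9 + 550*r^3/27 + 1010*r^2/27 + 721*r/27 + 49/9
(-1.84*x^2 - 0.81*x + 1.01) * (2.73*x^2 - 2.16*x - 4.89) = -5.0232*x^4 + 1.7631*x^3 + 13.5045*x^2 + 1.7793*x - 4.9389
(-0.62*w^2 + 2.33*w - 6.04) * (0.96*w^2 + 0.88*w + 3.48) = -0.5952*w^4 + 1.6912*w^3 - 5.9056*w^2 + 2.7932*w - 21.0192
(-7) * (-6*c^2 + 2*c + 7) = 42*c^2 - 14*c - 49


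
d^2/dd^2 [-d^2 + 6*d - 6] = -2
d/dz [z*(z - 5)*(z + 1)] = 3*z^2 - 8*z - 5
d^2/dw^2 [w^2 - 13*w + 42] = 2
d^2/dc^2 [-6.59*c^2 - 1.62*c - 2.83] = -13.1800000000000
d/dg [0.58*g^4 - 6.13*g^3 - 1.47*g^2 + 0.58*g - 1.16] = 2.32*g^3 - 18.39*g^2 - 2.94*g + 0.58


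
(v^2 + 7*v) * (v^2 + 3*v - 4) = v^4 + 10*v^3 + 17*v^2 - 28*v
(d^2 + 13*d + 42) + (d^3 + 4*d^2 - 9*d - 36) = d^3 + 5*d^2 + 4*d + 6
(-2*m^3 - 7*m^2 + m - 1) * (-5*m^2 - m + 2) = 10*m^5 + 37*m^4 - 2*m^3 - 10*m^2 + 3*m - 2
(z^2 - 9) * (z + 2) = z^3 + 2*z^2 - 9*z - 18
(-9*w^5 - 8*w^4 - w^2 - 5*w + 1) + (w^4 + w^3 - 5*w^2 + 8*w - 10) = -9*w^5 - 7*w^4 + w^3 - 6*w^2 + 3*w - 9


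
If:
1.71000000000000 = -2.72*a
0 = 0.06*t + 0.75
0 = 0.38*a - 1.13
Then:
No Solution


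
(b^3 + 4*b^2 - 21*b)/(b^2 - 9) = b*(b + 7)/(b + 3)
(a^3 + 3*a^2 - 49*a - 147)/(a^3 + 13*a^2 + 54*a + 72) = (a^2 - 49)/(a^2 + 10*a + 24)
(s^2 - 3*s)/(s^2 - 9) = s/(s + 3)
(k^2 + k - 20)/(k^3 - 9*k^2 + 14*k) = (k^2 + k - 20)/(k*(k^2 - 9*k + 14))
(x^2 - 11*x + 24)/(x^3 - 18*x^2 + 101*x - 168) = 1/(x - 7)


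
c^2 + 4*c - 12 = (c - 2)*(c + 6)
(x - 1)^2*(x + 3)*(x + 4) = x^4 + 5*x^3 - x^2 - 17*x + 12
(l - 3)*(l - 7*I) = l^2 - 3*l - 7*I*l + 21*I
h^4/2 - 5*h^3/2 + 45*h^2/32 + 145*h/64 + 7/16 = (h/2 + 1/4)*(h - 4)*(h - 7/4)*(h + 1/4)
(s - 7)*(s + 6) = s^2 - s - 42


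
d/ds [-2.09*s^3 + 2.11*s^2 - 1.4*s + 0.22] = -6.27*s^2 + 4.22*s - 1.4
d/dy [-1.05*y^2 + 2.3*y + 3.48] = 2.3 - 2.1*y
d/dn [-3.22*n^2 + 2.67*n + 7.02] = 2.67 - 6.44*n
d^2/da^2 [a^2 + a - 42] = 2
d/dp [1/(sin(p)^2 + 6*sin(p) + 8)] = -2*(sin(p) + 3)*cos(p)/(sin(p)^2 + 6*sin(p) + 8)^2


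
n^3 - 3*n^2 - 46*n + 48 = (n - 8)*(n - 1)*(n + 6)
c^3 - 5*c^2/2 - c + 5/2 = (c - 5/2)*(c - 1)*(c + 1)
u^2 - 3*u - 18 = (u - 6)*(u + 3)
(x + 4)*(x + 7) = x^2 + 11*x + 28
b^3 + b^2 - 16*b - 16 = (b - 4)*(b + 1)*(b + 4)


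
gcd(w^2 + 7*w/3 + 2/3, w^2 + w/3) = w + 1/3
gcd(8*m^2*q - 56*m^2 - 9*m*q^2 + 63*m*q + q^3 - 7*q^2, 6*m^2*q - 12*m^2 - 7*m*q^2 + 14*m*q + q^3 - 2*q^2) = -m + q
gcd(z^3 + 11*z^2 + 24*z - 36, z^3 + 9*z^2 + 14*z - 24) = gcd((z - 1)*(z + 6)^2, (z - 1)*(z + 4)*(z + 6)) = z^2 + 5*z - 6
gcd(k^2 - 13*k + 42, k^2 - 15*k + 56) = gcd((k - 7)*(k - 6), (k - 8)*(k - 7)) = k - 7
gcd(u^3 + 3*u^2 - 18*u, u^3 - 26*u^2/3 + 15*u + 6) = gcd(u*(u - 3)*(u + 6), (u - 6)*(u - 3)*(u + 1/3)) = u - 3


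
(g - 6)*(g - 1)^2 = g^3 - 8*g^2 + 13*g - 6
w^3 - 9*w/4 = w*(w - 3/2)*(w + 3/2)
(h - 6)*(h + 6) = h^2 - 36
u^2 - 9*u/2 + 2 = (u - 4)*(u - 1/2)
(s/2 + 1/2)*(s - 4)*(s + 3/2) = s^3/2 - 3*s^2/4 - 17*s/4 - 3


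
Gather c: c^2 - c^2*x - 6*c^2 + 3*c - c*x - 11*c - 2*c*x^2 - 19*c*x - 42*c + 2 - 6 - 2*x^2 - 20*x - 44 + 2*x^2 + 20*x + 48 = c^2*(-x - 5) + c*(-2*x^2 - 20*x - 50)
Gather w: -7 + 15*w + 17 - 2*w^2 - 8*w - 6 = -2*w^2 + 7*w + 4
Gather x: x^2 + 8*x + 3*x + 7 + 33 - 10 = x^2 + 11*x + 30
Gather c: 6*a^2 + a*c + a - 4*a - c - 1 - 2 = 6*a^2 - 3*a + c*(a - 1) - 3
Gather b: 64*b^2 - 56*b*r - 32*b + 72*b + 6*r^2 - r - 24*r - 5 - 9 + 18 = 64*b^2 + b*(40 - 56*r) + 6*r^2 - 25*r + 4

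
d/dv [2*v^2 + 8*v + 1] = 4*v + 8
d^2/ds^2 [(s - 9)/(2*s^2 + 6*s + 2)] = (3*(2 - s)*(s^2 + 3*s + 1) + (s - 9)*(2*s + 3)^2)/(s^2 + 3*s + 1)^3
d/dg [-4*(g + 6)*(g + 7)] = -8*g - 52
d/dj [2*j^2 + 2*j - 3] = 4*j + 2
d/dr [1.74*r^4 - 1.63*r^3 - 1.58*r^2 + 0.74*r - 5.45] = 6.96*r^3 - 4.89*r^2 - 3.16*r + 0.74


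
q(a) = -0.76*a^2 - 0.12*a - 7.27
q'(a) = -1.52*a - 0.12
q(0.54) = -7.56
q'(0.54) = -0.94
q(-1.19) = -8.20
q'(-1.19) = 1.69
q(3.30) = -15.94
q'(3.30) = -5.14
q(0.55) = -7.57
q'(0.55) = -0.96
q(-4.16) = -19.92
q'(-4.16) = 6.20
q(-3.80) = -17.79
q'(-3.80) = 5.66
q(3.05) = -14.71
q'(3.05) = -4.76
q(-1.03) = -7.95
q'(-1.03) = 1.45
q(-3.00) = -13.75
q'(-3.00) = 4.44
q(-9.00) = -67.75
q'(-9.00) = 13.56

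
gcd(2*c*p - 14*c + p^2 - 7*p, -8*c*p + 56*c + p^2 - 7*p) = p - 7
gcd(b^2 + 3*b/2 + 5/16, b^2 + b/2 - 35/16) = 1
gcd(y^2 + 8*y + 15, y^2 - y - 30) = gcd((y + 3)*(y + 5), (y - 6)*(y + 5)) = y + 5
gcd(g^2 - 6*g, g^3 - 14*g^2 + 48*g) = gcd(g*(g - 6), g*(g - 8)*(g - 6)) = g^2 - 6*g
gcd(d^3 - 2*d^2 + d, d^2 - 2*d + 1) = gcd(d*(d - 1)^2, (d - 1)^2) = d^2 - 2*d + 1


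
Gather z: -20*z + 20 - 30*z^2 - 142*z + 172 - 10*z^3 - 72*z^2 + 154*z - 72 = -10*z^3 - 102*z^2 - 8*z + 120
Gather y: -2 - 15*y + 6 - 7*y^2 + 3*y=-7*y^2 - 12*y + 4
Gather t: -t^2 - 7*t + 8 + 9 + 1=-t^2 - 7*t + 18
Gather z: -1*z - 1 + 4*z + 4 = 3*z + 3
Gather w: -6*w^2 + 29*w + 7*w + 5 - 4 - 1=-6*w^2 + 36*w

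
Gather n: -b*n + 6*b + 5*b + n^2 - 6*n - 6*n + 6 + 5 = 11*b + n^2 + n*(-b - 12) + 11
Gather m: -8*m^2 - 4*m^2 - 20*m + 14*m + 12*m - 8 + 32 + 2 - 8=-12*m^2 + 6*m + 18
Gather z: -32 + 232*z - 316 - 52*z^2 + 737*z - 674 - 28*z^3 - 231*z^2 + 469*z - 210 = -28*z^3 - 283*z^2 + 1438*z - 1232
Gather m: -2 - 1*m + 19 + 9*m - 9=8*m + 8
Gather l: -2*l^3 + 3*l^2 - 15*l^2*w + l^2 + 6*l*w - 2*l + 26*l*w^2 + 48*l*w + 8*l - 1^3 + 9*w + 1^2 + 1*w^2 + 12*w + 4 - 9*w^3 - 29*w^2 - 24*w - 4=-2*l^3 + l^2*(4 - 15*w) + l*(26*w^2 + 54*w + 6) - 9*w^3 - 28*w^2 - 3*w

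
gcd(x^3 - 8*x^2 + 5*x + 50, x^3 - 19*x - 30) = x^2 - 3*x - 10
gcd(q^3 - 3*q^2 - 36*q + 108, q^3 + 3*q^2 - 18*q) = q^2 + 3*q - 18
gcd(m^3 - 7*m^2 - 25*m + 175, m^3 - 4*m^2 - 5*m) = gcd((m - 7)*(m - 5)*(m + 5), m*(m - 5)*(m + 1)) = m - 5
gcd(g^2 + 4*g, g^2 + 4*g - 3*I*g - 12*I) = g + 4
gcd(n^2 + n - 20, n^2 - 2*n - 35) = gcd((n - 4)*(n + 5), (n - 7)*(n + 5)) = n + 5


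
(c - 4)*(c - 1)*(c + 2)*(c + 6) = c^4 + 3*c^3 - 24*c^2 - 28*c + 48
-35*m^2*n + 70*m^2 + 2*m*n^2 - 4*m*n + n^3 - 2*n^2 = (-5*m + n)*(7*m + n)*(n - 2)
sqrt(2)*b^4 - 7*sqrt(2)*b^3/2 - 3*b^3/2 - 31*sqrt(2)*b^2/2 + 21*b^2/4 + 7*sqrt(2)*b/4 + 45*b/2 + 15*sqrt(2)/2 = (b - 6)*(b + 5/2)*(b - sqrt(2))*(sqrt(2)*b + 1/2)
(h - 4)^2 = h^2 - 8*h + 16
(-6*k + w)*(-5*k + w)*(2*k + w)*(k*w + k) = 60*k^4*w + 60*k^4 + 8*k^3*w^2 + 8*k^3*w - 9*k^2*w^3 - 9*k^2*w^2 + k*w^4 + k*w^3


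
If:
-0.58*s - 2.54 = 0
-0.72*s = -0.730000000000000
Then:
No Solution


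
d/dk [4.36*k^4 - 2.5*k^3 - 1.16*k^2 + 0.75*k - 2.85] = 17.44*k^3 - 7.5*k^2 - 2.32*k + 0.75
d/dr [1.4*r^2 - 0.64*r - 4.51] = 2.8*r - 0.64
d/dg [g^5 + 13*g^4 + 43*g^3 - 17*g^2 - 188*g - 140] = 5*g^4 + 52*g^3 + 129*g^2 - 34*g - 188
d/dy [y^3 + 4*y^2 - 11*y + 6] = 3*y^2 + 8*y - 11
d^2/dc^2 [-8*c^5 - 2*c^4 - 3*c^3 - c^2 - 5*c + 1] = -160*c^3 - 24*c^2 - 18*c - 2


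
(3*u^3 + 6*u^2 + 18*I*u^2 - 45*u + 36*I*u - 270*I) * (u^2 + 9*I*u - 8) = 3*u^5 + 6*u^4 + 45*I*u^4 - 231*u^3 + 90*I*u^3 - 372*u^2 - 819*I*u^2 + 2790*u - 288*I*u + 2160*I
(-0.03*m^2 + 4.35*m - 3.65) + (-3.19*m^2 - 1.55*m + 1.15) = -3.22*m^2 + 2.8*m - 2.5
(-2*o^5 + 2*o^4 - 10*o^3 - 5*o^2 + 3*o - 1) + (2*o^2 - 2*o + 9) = -2*o^5 + 2*o^4 - 10*o^3 - 3*o^2 + o + 8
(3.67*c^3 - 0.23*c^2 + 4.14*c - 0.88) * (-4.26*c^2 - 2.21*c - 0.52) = -15.6342*c^5 - 7.1309*c^4 - 19.0365*c^3 - 5.281*c^2 - 0.208*c + 0.4576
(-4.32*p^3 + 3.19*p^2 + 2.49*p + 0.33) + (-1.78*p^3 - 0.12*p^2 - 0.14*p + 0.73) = -6.1*p^3 + 3.07*p^2 + 2.35*p + 1.06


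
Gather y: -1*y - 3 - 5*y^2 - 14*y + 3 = -5*y^2 - 15*y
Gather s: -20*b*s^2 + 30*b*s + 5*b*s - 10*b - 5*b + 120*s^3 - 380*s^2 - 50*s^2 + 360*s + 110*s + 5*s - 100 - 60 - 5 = -15*b + 120*s^3 + s^2*(-20*b - 430) + s*(35*b + 475) - 165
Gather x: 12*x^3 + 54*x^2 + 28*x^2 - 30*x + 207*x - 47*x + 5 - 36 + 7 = 12*x^3 + 82*x^2 + 130*x - 24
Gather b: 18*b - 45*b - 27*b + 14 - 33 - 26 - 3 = -54*b - 48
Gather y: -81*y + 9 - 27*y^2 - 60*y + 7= -27*y^2 - 141*y + 16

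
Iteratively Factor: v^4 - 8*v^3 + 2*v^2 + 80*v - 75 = (v - 5)*(v^3 - 3*v^2 - 13*v + 15) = (v - 5)*(v - 1)*(v^2 - 2*v - 15) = (v - 5)*(v - 1)*(v + 3)*(v - 5)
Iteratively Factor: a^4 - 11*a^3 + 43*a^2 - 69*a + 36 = (a - 3)*(a^3 - 8*a^2 + 19*a - 12) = (a - 4)*(a - 3)*(a^2 - 4*a + 3) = (a - 4)*(a - 3)^2*(a - 1)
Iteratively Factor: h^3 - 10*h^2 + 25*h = (h)*(h^2 - 10*h + 25) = h*(h - 5)*(h - 5)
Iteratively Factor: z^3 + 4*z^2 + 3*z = (z + 1)*(z^2 + 3*z) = z*(z + 1)*(z + 3)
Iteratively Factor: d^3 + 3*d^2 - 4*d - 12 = (d + 3)*(d^2 - 4) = (d - 2)*(d + 3)*(d + 2)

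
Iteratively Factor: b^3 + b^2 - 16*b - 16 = (b + 1)*(b^2 - 16) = (b + 1)*(b + 4)*(b - 4)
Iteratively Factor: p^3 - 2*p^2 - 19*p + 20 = (p - 1)*(p^2 - p - 20) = (p - 5)*(p - 1)*(p + 4)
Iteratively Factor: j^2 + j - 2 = (j + 2)*(j - 1)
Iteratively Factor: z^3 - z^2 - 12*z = (z + 3)*(z^2 - 4*z) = (z - 4)*(z + 3)*(z)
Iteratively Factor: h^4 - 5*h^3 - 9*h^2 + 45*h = (h + 3)*(h^3 - 8*h^2 + 15*h) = (h - 3)*(h + 3)*(h^2 - 5*h) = h*(h - 3)*(h + 3)*(h - 5)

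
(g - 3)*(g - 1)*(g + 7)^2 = g^4 + 10*g^3 - 4*g^2 - 154*g + 147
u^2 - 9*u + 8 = (u - 8)*(u - 1)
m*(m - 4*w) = m^2 - 4*m*w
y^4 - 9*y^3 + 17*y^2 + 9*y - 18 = (y - 6)*(y - 3)*(y - 1)*(y + 1)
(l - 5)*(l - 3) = l^2 - 8*l + 15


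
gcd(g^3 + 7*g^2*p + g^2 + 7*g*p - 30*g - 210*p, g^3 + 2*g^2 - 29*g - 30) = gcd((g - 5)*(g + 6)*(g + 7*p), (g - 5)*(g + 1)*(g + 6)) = g^2 + g - 30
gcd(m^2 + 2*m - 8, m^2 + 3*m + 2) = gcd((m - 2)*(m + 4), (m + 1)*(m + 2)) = 1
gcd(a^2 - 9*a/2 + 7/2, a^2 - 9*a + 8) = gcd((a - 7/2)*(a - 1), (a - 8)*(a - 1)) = a - 1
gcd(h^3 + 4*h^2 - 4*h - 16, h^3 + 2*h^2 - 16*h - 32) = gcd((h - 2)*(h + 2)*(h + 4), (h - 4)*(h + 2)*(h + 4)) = h^2 + 6*h + 8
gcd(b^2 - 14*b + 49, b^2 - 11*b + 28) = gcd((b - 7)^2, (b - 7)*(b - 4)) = b - 7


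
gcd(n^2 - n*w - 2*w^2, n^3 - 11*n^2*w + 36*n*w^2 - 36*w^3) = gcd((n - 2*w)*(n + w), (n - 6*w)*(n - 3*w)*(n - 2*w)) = -n + 2*w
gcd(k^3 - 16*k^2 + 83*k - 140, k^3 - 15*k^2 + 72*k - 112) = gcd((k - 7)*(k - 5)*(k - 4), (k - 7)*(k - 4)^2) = k^2 - 11*k + 28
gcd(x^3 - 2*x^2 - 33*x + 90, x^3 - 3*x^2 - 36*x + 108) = x^2 + 3*x - 18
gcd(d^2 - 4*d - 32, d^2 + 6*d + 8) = d + 4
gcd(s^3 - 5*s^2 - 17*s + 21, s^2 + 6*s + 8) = 1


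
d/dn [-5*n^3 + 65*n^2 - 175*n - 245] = -15*n^2 + 130*n - 175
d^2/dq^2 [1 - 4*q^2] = -8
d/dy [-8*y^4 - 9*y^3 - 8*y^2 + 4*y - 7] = -32*y^3 - 27*y^2 - 16*y + 4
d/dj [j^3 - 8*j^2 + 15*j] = 3*j^2 - 16*j + 15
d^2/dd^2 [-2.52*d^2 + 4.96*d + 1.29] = -5.04000000000000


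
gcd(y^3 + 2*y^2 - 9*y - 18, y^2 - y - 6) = y^2 - y - 6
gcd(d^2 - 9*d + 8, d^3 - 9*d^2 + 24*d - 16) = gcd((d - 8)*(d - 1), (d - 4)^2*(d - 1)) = d - 1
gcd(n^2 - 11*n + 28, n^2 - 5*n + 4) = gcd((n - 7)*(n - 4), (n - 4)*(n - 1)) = n - 4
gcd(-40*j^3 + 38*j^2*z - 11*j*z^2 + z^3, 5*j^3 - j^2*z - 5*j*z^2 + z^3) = -5*j + z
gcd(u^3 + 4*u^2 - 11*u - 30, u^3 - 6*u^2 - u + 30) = u^2 - u - 6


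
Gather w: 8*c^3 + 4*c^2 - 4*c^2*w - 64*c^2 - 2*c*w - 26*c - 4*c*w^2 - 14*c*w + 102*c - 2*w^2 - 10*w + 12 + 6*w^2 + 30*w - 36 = 8*c^3 - 60*c^2 + 76*c + w^2*(4 - 4*c) + w*(-4*c^2 - 16*c + 20) - 24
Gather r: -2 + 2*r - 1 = 2*r - 3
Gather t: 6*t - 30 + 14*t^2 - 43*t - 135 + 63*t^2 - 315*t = 77*t^2 - 352*t - 165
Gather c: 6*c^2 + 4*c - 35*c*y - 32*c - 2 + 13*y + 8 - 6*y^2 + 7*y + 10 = 6*c^2 + c*(-35*y - 28) - 6*y^2 + 20*y + 16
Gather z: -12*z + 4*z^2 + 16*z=4*z^2 + 4*z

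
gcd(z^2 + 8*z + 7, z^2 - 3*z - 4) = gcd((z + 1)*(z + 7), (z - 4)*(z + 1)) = z + 1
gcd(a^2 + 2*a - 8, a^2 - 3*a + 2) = a - 2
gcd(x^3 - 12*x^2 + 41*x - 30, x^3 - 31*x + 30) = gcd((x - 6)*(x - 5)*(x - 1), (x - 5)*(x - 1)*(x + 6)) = x^2 - 6*x + 5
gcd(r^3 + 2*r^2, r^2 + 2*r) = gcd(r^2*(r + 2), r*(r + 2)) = r^2 + 2*r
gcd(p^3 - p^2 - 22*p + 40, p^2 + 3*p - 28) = p - 4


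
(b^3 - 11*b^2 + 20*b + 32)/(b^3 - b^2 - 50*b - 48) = (b - 4)/(b + 6)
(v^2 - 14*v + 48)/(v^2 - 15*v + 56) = (v - 6)/(v - 7)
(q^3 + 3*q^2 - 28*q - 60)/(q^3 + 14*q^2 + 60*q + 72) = (q - 5)/(q + 6)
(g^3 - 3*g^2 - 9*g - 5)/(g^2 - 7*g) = (g^3 - 3*g^2 - 9*g - 5)/(g*(g - 7))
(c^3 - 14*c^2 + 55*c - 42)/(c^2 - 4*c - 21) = (c^2 - 7*c + 6)/(c + 3)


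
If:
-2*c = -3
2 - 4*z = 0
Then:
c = 3/2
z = 1/2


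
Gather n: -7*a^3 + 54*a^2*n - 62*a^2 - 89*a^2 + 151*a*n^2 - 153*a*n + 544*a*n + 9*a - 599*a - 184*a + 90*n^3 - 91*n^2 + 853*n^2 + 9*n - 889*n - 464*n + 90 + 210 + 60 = -7*a^3 - 151*a^2 - 774*a + 90*n^3 + n^2*(151*a + 762) + n*(54*a^2 + 391*a - 1344) + 360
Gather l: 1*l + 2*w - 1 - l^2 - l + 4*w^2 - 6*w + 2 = -l^2 + 4*w^2 - 4*w + 1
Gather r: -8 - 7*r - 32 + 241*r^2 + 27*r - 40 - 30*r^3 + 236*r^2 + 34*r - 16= -30*r^3 + 477*r^2 + 54*r - 96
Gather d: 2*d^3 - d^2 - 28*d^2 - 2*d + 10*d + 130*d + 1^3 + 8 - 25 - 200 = 2*d^3 - 29*d^2 + 138*d - 216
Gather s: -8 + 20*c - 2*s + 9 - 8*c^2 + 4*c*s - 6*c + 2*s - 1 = -8*c^2 + 4*c*s + 14*c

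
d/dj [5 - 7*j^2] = -14*j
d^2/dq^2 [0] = 0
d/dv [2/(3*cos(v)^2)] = 4*sin(v)/(3*cos(v)^3)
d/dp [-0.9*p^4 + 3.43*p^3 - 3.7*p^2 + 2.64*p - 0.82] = -3.6*p^3 + 10.29*p^2 - 7.4*p + 2.64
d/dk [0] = 0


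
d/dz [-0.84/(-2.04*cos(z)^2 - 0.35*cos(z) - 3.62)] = (3.4272*cos(z) + 0.294)*sin(z)/(2.04*cos(z)^2 + 0.35*cos(z) + 3.62)^2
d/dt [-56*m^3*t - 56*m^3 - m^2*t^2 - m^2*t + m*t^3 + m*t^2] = m*(-56*m^2 - 2*m*t - m + 3*t^2 + 2*t)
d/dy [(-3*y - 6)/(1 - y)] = -9/(y - 1)^2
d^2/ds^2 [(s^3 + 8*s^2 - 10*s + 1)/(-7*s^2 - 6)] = 2*(532*s^3 + 861*s^2 - 1368*s - 246)/(343*s^6 + 882*s^4 + 756*s^2 + 216)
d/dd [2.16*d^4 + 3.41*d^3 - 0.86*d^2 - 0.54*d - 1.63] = 8.64*d^3 + 10.23*d^2 - 1.72*d - 0.54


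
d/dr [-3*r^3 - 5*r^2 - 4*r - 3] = -9*r^2 - 10*r - 4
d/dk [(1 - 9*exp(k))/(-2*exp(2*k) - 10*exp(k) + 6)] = (-9*exp(2*k)/2 + exp(k) - 11)*exp(k)/(exp(4*k) + 10*exp(3*k) + 19*exp(2*k) - 30*exp(k) + 9)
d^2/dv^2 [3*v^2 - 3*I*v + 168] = 6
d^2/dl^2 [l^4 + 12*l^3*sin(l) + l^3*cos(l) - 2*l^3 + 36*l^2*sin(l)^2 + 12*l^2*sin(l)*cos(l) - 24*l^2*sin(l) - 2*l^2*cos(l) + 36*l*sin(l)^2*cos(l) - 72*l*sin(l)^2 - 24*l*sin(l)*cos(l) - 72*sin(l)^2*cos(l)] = -12*l^3*sin(l) - l^3*cos(l) + 18*l^2*sin(l) - 24*l^2*sin(2*l) + 74*l^2*cos(l) + 72*l^2*cos(2*l) + 12*l^2 + 80*l*sin(l) + 192*l*sin(2*l) - 99*l*cos(l) - 96*l*cos(2*l) + 81*l*cos(3*l) - 12*l - 66*sin(l) - 132*sin(2*l) + 54*sin(3*l) + 14*cos(l) - 84*cos(2*l) - 162*cos(3*l) + 36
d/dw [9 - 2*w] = -2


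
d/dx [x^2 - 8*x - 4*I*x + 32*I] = 2*x - 8 - 4*I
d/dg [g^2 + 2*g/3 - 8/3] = 2*g + 2/3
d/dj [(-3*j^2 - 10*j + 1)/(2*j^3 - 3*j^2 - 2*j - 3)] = 2*(3*j^4 + 20*j^3 - 15*j^2 + 12*j + 16)/(4*j^6 - 12*j^5 + j^4 + 22*j^2 + 12*j + 9)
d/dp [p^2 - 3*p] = 2*p - 3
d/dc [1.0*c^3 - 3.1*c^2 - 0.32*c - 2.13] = 3.0*c^2 - 6.2*c - 0.32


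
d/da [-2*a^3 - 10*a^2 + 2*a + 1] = -6*a^2 - 20*a + 2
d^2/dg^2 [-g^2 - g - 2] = -2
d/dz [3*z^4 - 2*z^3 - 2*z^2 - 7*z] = 12*z^3 - 6*z^2 - 4*z - 7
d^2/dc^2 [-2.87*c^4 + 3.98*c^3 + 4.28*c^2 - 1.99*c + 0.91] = -34.44*c^2 + 23.88*c + 8.56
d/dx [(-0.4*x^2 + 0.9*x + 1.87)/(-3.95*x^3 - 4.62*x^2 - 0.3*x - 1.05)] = (-1.58*x^4 + 7.11*x^3 + 26.4375*x^2 + 18.1188*x - 0.384)/(15.6025*x^6 + 36.498*x^5 + 23.7144*x^4 + 11.067*x^3 + 9.792*x^2 + 0.63*x + 1.1025)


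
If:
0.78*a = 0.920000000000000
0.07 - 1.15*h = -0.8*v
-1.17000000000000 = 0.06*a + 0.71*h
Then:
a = 1.18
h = -1.75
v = -2.60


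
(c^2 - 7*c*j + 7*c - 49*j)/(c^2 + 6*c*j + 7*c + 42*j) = (c - 7*j)/(c + 6*j)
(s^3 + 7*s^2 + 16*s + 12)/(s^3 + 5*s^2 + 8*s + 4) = (s + 3)/(s + 1)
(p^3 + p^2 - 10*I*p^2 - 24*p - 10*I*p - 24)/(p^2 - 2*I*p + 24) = (p^2 + p*(1 - 4*I) - 4*I)/(p + 4*I)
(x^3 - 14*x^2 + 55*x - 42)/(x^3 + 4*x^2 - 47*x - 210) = (x^2 - 7*x + 6)/(x^2 + 11*x + 30)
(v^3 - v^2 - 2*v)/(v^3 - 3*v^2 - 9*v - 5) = v*(v - 2)/(v^2 - 4*v - 5)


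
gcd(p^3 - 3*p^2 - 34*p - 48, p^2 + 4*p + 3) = p + 3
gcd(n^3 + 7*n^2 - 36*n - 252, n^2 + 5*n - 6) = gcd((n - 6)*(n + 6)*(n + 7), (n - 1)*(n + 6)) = n + 6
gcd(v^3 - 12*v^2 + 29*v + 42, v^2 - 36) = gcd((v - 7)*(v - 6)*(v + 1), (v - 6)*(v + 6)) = v - 6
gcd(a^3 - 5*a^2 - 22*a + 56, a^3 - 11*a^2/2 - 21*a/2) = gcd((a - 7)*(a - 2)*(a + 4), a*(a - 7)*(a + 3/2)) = a - 7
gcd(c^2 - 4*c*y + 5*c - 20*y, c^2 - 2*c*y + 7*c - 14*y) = 1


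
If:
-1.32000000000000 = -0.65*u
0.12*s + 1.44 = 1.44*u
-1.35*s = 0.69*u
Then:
No Solution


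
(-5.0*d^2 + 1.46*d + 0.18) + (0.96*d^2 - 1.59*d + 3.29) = -4.04*d^2 - 0.13*d + 3.47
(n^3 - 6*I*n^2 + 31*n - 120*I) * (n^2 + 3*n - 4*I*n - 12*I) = n^5 + 3*n^4 - 10*I*n^4 + 7*n^3 - 30*I*n^3 + 21*n^2 - 244*I*n^2 - 480*n - 732*I*n - 1440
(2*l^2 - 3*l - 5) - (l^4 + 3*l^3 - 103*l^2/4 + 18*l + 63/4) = -l^4 - 3*l^3 + 111*l^2/4 - 21*l - 83/4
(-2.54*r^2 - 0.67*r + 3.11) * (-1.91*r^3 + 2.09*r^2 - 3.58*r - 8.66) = 4.8514*r^5 - 4.0289*r^4 + 1.7528*r^3 + 30.8949*r^2 - 5.3316*r - 26.9326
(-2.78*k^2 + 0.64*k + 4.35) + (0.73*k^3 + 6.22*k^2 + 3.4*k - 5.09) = 0.73*k^3 + 3.44*k^2 + 4.04*k - 0.74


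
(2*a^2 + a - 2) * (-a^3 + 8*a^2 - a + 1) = -2*a^5 + 15*a^4 + 8*a^3 - 15*a^2 + 3*a - 2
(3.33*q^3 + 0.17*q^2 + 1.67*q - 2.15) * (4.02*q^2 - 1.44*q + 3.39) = 13.3866*q^5 - 4.1118*q^4 + 17.7573*q^3 - 10.4715*q^2 + 8.7573*q - 7.2885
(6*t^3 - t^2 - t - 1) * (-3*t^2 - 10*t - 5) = -18*t^5 - 57*t^4 - 17*t^3 + 18*t^2 + 15*t + 5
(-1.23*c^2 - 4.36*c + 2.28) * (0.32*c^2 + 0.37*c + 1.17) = -0.3936*c^4 - 1.8503*c^3 - 2.3227*c^2 - 4.2576*c + 2.6676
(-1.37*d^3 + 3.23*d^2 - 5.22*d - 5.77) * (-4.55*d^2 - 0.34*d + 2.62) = 6.2335*d^5 - 14.2307*d^4 + 19.0634*d^3 + 36.4909*d^2 - 11.7146*d - 15.1174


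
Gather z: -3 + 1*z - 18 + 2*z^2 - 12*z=2*z^2 - 11*z - 21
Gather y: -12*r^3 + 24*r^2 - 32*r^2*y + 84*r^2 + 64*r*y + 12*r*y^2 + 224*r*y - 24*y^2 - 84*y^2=-12*r^3 + 108*r^2 + y^2*(12*r - 108) + y*(-32*r^2 + 288*r)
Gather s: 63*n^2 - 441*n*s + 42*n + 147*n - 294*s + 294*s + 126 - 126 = 63*n^2 - 441*n*s + 189*n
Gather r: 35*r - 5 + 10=35*r + 5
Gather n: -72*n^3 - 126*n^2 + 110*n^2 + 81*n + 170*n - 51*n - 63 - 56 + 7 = -72*n^3 - 16*n^2 + 200*n - 112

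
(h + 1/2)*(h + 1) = h^2 + 3*h/2 + 1/2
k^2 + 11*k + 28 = (k + 4)*(k + 7)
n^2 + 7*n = n*(n + 7)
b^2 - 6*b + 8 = (b - 4)*(b - 2)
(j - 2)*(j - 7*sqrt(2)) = j^2 - 7*sqrt(2)*j - 2*j + 14*sqrt(2)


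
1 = 1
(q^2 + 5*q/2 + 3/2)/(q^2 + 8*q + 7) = (q + 3/2)/(q + 7)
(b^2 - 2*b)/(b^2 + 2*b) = (b - 2)/(b + 2)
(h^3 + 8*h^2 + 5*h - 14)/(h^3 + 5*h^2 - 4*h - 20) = (h^2 + 6*h - 7)/(h^2 + 3*h - 10)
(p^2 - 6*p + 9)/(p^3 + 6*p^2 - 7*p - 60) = (p - 3)/(p^2 + 9*p + 20)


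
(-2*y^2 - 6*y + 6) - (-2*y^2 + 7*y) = 6 - 13*y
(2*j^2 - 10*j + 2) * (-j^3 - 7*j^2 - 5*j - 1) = -2*j^5 - 4*j^4 + 58*j^3 + 34*j^2 - 2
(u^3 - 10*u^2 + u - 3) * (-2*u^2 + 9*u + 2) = -2*u^5 + 29*u^4 - 90*u^3 - 5*u^2 - 25*u - 6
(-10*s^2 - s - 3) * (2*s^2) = -20*s^4 - 2*s^3 - 6*s^2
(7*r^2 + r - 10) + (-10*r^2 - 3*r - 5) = -3*r^2 - 2*r - 15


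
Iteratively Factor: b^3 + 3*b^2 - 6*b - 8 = (b + 1)*(b^2 + 2*b - 8) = (b + 1)*(b + 4)*(b - 2)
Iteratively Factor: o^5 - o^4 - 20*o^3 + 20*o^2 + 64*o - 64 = (o - 1)*(o^4 - 20*o^2 + 64) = (o - 1)*(o + 2)*(o^3 - 2*o^2 - 16*o + 32) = (o - 4)*(o - 1)*(o + 2)*(o^2 + 2*o - 8) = (o - 4)*(o - 1)*(o + 2)*(o + 4)*(o - 2)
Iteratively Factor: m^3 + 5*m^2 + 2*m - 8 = (m + 2)*(m^2 + 3*m - 4) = (m - 1)*(m + 2)*(m + 4)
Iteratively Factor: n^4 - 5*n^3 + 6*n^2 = (n - 2)*(n^3 - 3*n^2) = n*(n - 2)*(n^2 - 3*n) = n*(n - 3)*(n - 2)*(n)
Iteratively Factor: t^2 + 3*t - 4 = (t - 1)*(t + 4)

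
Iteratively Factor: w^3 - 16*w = (w + 4)*(w^2 - 4*w) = (w - 4)*(w + 4)*(w)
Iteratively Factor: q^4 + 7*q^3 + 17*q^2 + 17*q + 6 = (q + 1)*(q^3 + 6*q^2 + 11*q + 6) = (q + 1)*(q + 2)*(q^2 + 4*q + 3) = (q + 1)^2*(q + 2)*(q + 3)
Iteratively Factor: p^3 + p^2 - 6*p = (p + 3)*(p^2 - 2*p) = (p - 2)*(p + 3)*(p)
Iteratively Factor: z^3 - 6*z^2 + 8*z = (z - 2)*(z^2 - 4*z) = (z - 4)*(z - 2)*(z)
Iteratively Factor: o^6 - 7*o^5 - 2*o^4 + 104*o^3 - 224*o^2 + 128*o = (o - 4)*(o^5 - 3*o^4 - 14*o^3 + 48*o^2 - 32*o) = (o - 4)^2*(o^4 + o^3 - 10*o^2 + 8*o) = (o - 4)^2*(o - 2)*(o^3 + 3*o^2 - 4*o) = (o - 4)^2*(o - 2)*(o + 4)*(o^2 - o) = o*(o - 4)^2*(o - 2)*(o + 4)*(o - 1)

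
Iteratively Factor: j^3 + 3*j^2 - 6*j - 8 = (j + 4)*(j^2 - j - 2) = (j - 2)*(j + 4)*(j + 1)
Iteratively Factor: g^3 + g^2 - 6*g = (g + 3)*(g^2 - 2*g) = g*(g + 3)*(g - 2)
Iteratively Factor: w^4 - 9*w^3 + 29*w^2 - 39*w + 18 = (w - 1)*(w^3 - 8*w^2 + 21*w - 18) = (w - 2)*(w - 1)*(w^2 - 6*w + 9) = (w - 3)*(w - 2)*(w - 1)*(w - 3)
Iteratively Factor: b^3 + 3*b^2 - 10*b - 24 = (b - 3)*(b^2 + 6*b + 8) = (b - 3)*(b + 2)*(b + 4)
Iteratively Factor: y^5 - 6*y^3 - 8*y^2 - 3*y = (y)*(y^4 - 6*y^2 - 8*y - 3) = y*(y + 1)*(y^3 - y^2 - 5*y - 3) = y*(y + 1)^2*(y^2 - 2*y - 3) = y*(y + 1)^3*(y - 3)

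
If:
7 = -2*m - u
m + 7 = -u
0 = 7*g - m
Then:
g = 0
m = 0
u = -7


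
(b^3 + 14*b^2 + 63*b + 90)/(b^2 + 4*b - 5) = (b^2 + 9*b + 18)/(b - 1)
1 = 1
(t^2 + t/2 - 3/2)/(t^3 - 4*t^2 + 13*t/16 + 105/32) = 16*(2*t^2 + t - 3)/(32*t^3 - 128*t^2 + 26*t + 105)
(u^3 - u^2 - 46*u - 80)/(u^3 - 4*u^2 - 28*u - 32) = (u + 5)/(u + 2)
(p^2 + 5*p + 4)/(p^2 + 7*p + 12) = (p + 1)/(p + 3)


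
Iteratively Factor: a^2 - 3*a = (a - 3)*(a)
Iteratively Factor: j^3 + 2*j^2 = (j + 2)*(j^2) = j*(j + 2)*(j)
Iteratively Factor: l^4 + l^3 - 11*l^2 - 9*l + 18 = (l - 1)*(l^3 + 2*l^2 - 9*l - 18) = (l - 1)*(l + 3)*(l^2 - l - 6) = (l - 1)*(l + 2)*(l + 3)*(l - 3)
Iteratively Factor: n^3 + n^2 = (n + 1)*(n^2) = n*(n + 1)*(n)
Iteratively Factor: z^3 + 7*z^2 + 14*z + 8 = (z + 2)*(z^2 + 5*z + 4) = (z + 1)*(z + 2)*(z + 4)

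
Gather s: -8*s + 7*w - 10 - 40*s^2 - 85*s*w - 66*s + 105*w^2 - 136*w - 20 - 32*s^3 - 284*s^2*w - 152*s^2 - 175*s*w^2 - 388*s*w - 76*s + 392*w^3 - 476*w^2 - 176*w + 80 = -32*s^3 + s^2*(-284*w - 192) + s*(-175*w^2 - 473*w - 150) + 392*w^3 - 371*w^2 - 305*w + 50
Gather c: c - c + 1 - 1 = 0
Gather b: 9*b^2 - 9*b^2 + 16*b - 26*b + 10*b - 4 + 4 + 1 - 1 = 0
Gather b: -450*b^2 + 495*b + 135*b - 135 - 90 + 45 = -450*b^2 + 630*b - 180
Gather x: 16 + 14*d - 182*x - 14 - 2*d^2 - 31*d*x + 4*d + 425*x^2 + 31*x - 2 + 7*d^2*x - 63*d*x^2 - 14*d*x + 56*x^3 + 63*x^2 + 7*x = -2*d^2 + 18*d + 56*x^3 + x^2*(488 - 63*d) + x*(7*d^2 - 45*d - 144)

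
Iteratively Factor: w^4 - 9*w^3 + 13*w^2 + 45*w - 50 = (w - 5)*(w^3 - 4*w^2 - 7*w + 10) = (w - 5)*(w + 2)*(w^2 - 6*w + 5) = (w - 5)*(w - 1)*(w + 2)*(w - 5)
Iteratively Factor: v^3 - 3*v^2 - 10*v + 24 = (v + 3)*(v^2 - 6*v + 8) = (v - 4)*(v + 3)*(v - 2)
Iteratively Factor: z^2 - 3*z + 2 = (z - 2)*(z - 1)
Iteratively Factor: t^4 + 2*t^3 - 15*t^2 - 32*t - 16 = (t + 1)*(t^3 + t^2 - 16*t - 16) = (t + 1)*(t + 4)*(t^2 - 3*t - 4) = (t + 1)^2*(t + 4)*(t - 4)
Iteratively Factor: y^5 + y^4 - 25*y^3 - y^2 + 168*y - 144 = (y + 4)*(y^4 - 3*y^3 - 13*y^2 + 51*y - 36) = (y - 3)*(y + 4)*(y^3 - 13*y + 12) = (y - 3)^2*(y + 4)*(y^2 + 3*y - 4) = (y - 3)^2*(y + 4)^2*(y - 1)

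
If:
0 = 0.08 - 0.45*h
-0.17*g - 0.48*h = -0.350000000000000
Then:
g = 1.56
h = 0.18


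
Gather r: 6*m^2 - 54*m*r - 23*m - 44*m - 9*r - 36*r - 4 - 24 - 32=6*m^2 - 67*m + r*(-54*m - 45) - 60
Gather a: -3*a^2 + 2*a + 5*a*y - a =-3*a^2 + a*(5*y + 1)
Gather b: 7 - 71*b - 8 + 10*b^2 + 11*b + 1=10*b^2 - 60*b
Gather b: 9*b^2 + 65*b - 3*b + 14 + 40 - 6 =9*b^2 + 62*b + 48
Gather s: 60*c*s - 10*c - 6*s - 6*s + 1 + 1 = -10*c + s*(60*c - 12) + 2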